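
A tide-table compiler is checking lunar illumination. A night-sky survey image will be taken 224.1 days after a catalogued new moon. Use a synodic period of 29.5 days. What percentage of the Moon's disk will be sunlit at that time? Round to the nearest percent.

224.1/29.5 = 7.597 lunations, so 7 complete cycles and 17.60 d into the next.
Elongation θ = 360° × 17.60/29.5 ≈ 214.8°.
cos 214.8° = (-0.821), so f = (1 − (-0.821))/2 = 0.911, so 91%.

91%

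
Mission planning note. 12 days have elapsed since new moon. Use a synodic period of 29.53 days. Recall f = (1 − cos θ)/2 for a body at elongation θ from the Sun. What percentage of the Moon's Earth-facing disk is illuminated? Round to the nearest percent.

Phase angle: θ = 360°·(12 d)/(29.53 d) = 146.3°.
cos 146.3° = (-0.832), so f = (1 − (-0.832))/2 = 0.916, so 92%.

92%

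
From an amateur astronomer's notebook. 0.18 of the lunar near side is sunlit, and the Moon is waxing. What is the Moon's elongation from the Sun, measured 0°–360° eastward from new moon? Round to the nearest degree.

50°

From f = (1 − cos θ)/2: cos θ = 1 − 2×0.18 = 0.640; arccos → 50.2°.
The Moon is waxing (0°–180°), so θ = 50.2° directly.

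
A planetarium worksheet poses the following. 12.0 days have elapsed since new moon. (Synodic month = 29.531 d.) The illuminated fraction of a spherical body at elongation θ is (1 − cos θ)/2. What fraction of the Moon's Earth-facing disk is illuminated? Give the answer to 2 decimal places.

0.92

Phase angle: θ = 360°·(12.0 d)/(29.531 d) = 146.3°.
cos 146.3° = (-0.832), so f = (1 − (-0.832))/2 = 0.916.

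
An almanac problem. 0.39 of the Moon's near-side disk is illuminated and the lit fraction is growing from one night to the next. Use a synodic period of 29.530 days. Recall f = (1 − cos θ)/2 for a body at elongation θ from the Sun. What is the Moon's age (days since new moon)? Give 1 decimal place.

Invert f = (1 − cos θ)/2 to get cos θ = 1 − 2(0.39) = 0.220, hence θ₀ = arccos 0.220 = 77.3°.
Before full moon the principal value applies: θ = 77.3°.
That fraction of the synodic month is 77.3/360 × 29.530 d ≈ 6.34 d.

6.3 days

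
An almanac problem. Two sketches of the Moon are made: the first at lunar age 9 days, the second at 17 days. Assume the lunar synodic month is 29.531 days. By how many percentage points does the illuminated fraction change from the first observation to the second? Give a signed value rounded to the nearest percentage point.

θ₁ = 360° × 9/29.531 = 109.7°, f₁ = (1 − cos θ₁)/2 = 0.669.
θ₂ = 360° × 17/29.531 = 207.2°, f₂ = (1 − cos θ₂)/2 = 0.945.
Change = f₂ − f₁ = +0.276 → +28 percentage points.

+28 percentage points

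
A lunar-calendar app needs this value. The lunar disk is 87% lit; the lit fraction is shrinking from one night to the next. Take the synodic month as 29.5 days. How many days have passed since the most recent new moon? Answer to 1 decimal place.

cos θ = 1 − 2f = -0.740, giving a principal value of 137.7°.
Waning ⇒ past full, so θ = 360° − 137.7° = 222.3°.
Age = 29.5 × 222.3°/360° ≈ 18.21 days.

18.2 days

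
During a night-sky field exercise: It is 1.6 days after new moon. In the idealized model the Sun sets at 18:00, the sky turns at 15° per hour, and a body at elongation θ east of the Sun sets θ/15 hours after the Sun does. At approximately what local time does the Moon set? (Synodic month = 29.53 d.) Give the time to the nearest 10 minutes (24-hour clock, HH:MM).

The Moon has covered 1.6/29.53 of its cycle, so θ ≈ 360° × 1.6/29.53 = 19.5°.
Delay after the Sun = 19.5° / (15°/h) ≈ 1.30 h.
18:00 + 1.300 h ≈ 19:18 → 19:20 to the nearest ten minutes.

19:20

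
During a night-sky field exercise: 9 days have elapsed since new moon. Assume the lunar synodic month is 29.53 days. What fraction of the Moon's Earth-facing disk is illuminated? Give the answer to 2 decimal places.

0.67

Phase angle: θ = 360°·(9 d)/(29.53 d) = 109.7°.
cos 109.7° = (-0.337), so f = (1 − (-0.337))/2 = 0.669.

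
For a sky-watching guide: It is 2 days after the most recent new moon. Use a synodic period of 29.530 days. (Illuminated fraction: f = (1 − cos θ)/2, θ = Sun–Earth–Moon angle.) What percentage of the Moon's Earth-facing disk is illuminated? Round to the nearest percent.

Elongation θ = 360° × 2/29.530 ≈ 24.4°.
With cos θ = 0.911, the lit fraction is (1 − 0.911)/2 ≈ 0.045, so 4%.

4%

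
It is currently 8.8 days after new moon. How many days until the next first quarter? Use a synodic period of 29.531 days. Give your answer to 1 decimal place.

28.1 days

First quarter is 0.25 of the way through the cycle: age 0.25 × 29.531 = 7.383 d.
This lunation's first quarter (7.383 d) has passed, so add one period: 36.914 − 8.8 = 28.114 days.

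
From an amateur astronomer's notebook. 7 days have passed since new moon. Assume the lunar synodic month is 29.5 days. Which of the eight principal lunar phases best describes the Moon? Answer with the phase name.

first quarter

θ ≈ 360° × 7/29.5 = 85°, which falls in the first quarter sector.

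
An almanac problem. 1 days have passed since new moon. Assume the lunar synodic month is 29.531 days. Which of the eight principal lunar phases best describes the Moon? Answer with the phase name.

At 1/29.531 of the cycle, θ ≈ 12° — the new moon range.

new moon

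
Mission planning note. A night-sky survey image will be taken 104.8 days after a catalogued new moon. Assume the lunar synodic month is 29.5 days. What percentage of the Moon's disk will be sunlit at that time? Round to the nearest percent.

97%

104.8/29.5 = 3.553 lunations, so 3 complete cycles and 16.30 d into the next.
Phase angle: θ = 360°·(16.30 d)/(29.5 d) = 198.9°.
cos 198.9° = (-0.946), so f = (1 − (-0.946))/2 = 0.973, so 97%.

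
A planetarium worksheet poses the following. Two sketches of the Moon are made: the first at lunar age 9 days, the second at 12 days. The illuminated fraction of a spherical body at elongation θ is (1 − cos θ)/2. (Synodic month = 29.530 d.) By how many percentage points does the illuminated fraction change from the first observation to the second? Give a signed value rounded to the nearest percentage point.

First observation: θ = 360°·9/29.530 = 109.7°, so f = 0.669.
Second observation: θ = 146.3°, f = 0.916.
Δf = 0.916 − 0.669 = +0.247, i.e. +25 pp.

+25 percentage points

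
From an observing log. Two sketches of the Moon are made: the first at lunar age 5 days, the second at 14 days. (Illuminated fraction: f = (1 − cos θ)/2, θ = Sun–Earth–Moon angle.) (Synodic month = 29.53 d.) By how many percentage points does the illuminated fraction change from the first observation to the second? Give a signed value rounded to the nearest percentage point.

+74 pp

θ₁ = 360° × 5/29.53 = 61.0°, f₁ = (1 − cos θ₁)/2 = 0.257.
θ₂ = 360° × 14/29.53 = 170.7°, f₂ = (1 − cos θ₂)/2 = 0.993.
Change = f₂ − f₁ = +0.736 → +74 percentage points.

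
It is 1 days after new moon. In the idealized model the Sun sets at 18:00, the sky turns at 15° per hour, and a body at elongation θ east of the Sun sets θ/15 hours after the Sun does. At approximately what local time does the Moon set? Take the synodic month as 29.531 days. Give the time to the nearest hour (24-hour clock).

Phase angle: θ = 360°·(1 d)/(29.531 d) = 12.2°.
Delay after the Sun = 12.2° / (15°/h) ≈ 0.81 h.
18:00 + 0.81 h ≈ 18:49 → 19:00 to the nearest hour.

19:00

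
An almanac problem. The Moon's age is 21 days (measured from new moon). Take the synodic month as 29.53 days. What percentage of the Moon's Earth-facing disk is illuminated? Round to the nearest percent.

62%

Elongation θ = 360° × 21/29.53 ≈ 256.0°.
cos 256.0° = (-0.242), so f = (1 − (-0.242))/2 = 0.621, so 62%.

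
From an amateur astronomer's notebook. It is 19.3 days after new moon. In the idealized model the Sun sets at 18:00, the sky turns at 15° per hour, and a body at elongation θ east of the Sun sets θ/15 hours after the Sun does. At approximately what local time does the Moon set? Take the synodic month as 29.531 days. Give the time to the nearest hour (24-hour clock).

The Moon has covered 19.3/29.531 of its cycle, so θ ≈ 360° × 19.3/29.531 = 235.3°.
Delay after the Sun = 235.3° / (15°/h) ≈ 15.69 h.
18:00 + 15.69 h ≈ 09:41 → 10:00 to the nearest hour.

10:00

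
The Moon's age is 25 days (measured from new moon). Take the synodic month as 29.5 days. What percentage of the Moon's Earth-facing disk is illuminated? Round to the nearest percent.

Phase angle: θ = 360°·(25 d)/(29.5 d) = 305.1°.
cos 305.1° = 0.575, so f = (1 − 0.575)/2 = 0.213, so 21%.

21%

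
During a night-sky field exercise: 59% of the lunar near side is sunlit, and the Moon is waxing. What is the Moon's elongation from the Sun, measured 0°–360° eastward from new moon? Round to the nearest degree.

100°

Invert f = (1 − cos θ)/2 to get cos θ = 1 − 2(0.59) = -0.180, hence θ₀ = arccos -0.180 = 100.4°.
The Moon is waxing (0°–180°), so θ = 100.4° directly.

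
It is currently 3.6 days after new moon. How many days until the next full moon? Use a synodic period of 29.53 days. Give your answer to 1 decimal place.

Full moon is 0.5 of the way through the cycle: age 0.5 × 29.53 = 14.765 d.
So 11.165 days remain (14.765 − 3.6).

11.2 days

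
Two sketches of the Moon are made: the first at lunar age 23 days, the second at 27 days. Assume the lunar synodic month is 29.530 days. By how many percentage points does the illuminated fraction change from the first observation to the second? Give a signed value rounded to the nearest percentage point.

-34 pp

θ₁ = 360° × 23/29.530 = 280.4°, f₁ = (1 − cos θ₁)/2 = 0.410.
θ₂ = 360° × 27/29.530 = 329.2°, f₂ = (1 − cos θ₂)/2 = 0.071.
Change = f₂ − f₁ = -0.339 → -34 percentage points.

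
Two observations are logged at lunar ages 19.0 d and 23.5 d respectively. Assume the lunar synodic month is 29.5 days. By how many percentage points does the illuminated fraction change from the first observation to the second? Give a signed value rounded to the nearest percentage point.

θ₁ = 360° × 19.0/29.5 = 231.9°, f₁ = (1 − cos θ₁)/2 = 0.809.
θ₂ = 360° × 23.5/29.5 = 286.8°, f₂ = (1 − cos θ₂)/2 = 0.356.
Change = f₂ − f₁ = -0.453 → -45 percentage points.

-45 pp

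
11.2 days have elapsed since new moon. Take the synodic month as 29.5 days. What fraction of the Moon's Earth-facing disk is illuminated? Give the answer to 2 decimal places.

0.86

Phase angle: θ = 360°·(11.2 d)/(29.5 d) = 136.7°.
With cos θ = (-0.728), the lit fraction is (1 − (-0.728))/2 ≈ 0.864.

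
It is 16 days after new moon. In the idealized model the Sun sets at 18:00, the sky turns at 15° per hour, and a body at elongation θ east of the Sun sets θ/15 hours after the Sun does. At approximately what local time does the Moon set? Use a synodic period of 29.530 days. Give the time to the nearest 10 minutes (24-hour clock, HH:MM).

07:00

Elongation θ = 360° × 16/29.530 ≈ 195.1°.
At 15° of sky rotation per hour, 195.1° corresponds to a 13.00 h lag.
18:00 + 13.004 h ≈ 07:00 → 07:00 to the nearest ten minutes.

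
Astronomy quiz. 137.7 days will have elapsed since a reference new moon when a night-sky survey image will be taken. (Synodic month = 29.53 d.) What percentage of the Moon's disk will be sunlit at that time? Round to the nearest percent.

76%

Reduce mod P: 137.7 − 4×29.53 = 19.58 d into the current lunation.
The Moon has covered 19.58/29.53 of its cycle, so θ ≈ 360° × 19.58/29.53 = 238.7°.
With cos θ = (-0.520), the lit fraction is (1 − (-0.520))/2 ≈ 0.760, so 76%.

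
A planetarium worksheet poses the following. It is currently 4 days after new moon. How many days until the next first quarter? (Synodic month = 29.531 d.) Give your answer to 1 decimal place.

First quarter is 0.25 of the way through the cycle: age 0.25 × 29.531 = 7.383 d.
That is 7.383 − 4 = 3.383 days ahead.

3.4 days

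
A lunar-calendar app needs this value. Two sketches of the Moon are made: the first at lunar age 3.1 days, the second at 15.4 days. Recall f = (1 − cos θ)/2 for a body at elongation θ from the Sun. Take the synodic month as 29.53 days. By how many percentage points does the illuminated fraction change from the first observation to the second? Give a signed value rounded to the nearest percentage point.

θ₁ = 360° × 3.1/29.53 = 37.8°, f₁ = (1 − cos θ₁)/2 = 0.105.
θ₂ = 360° × 15.4/29.53 = 187.7°, f₂ = (1 − cos θ₂)/2 = 0.995.
Change = f₂ − f₁ = +0.891 → +89 percentage points.

+89 percentage points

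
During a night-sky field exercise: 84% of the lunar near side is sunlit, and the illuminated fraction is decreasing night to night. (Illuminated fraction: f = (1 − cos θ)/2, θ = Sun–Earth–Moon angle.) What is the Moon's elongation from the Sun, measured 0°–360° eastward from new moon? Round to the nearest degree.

227°

cos θ = 1 − 2f = -0.680, giving a principal value of 132.8°.
A waning Moon lies in 180°–360°, so θ = 360° − 132.8° = 227.2°.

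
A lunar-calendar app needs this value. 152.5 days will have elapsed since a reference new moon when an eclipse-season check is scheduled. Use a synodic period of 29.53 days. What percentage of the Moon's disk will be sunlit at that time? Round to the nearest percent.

24%

152.5 d spans 5 complete synodic months (5 × 29.53 = 147.65 d) plus 4.85 d.
Elongation θ = 360° × 4.85/29.53 ≈ 59.1°.
cos 59.1° = 0.513, so f = (1 − 0.513)/2 = 0.243, so 24%.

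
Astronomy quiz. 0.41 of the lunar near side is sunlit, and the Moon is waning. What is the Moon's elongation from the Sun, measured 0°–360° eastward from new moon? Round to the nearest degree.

cos θ = 1 − 2f = 0.180, giving a principal value of 79.6°.
Since the Moon is past full (waning), take the reflex angle: θ = 360° − 79.6° = 280.4°.

280°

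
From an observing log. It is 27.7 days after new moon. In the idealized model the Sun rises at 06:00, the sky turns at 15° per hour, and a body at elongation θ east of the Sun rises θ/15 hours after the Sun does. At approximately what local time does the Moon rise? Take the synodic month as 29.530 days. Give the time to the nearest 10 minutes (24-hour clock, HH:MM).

04:30

Phase angle: θ = 360°·(27.7 d)/(29.530 d) = 337.7°.
Delay after the Sun = 337.7° / (15°/h) ≈ 22.51 h.
06:00 + 22.513 h ≈ 04:31 → 04:30 to the nearest ten minutes.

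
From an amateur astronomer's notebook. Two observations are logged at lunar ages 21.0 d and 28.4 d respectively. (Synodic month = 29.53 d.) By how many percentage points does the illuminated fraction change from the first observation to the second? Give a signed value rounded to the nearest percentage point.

First observation: θ = 360°·21.0/29.53 = 256.0°, so f = 0.621.
Second observation: θ = 346.2°, f = 0.014.
Δf = 0.014 − 0.621 = -0.606, i.e. -61 pp.

-61 percentage points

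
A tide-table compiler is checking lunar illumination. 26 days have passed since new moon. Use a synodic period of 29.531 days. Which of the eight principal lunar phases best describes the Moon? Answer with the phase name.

waning crescent

At 26/29.531 of the cycle, θ ≈ 317° — the waning crescent range.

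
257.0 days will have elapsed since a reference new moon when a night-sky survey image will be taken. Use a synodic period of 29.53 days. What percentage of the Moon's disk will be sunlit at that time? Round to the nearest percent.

65%

257.0 d spans 8 complete synodic months (8 × 29.53 = 236.24 d) plus 20.76 d.
Elongation θ = 360° × 20.76/29.53 ≈ 253.1°.
With cos θ = (-0.291), the lit fraction is (1 − (-0.291))/2 ≈ 0.645, so 65%.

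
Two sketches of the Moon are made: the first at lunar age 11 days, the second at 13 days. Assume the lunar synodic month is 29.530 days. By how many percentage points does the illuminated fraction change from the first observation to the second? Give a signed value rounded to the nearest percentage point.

+12 percentage points

First observation: θ = 360°·11/29.530 = 134.1°, so f = 0.848.
Second observation: θ = 158.5°, f = 0.965.
Δf = 0.965 − 0.848 = +0.117, i.e. +12 pp.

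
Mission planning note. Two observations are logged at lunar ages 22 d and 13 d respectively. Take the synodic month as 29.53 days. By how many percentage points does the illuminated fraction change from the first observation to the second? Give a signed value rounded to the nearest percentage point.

θ₁ = 360° × 22/29.53 = 268.2°, f₁ = (1 − cos θ₁)/2 = 0.516.
θ₂ = 360° × 13/29.53 = 158.5°, f₂ = (1 − cos θ₂)/2 = 0.965.
Change = f₂ − f₁ = +0.449 → +45 percentage points.

+45 pp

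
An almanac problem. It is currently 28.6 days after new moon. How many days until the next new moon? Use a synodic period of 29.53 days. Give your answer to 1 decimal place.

0.9 days

One full lunation from the last new moon is 29.53 d; remaining = 29.53 − 28.6 = 0.930 d.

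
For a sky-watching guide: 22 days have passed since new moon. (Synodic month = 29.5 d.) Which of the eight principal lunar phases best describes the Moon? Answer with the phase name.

last quarter

θ ≈ 360° × 22/29.5 = 268°, which falls in the last quarter sector.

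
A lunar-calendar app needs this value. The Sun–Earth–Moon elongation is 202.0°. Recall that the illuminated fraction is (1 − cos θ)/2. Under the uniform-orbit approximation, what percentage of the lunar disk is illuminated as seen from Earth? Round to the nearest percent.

f = (1 − cos 202.0°)/2 = (1 − (-0.927))/2 ≈ 0.964, i.e. 96%.

96%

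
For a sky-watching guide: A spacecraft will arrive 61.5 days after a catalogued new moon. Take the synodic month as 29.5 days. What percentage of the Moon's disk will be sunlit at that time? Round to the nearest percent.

7%

61.5 d spans 2 complete synodic months (2 × 29.5 = 59.00 d) plus 2.50 d.
Phase angle: θ = 360°·(2.50 d)/(29.5 d) = 30.5°.
Illuminated fraction = (1 − cos 30.5°)/2 = (1 − 0.862)/2 ≈ 0.069, so 7%.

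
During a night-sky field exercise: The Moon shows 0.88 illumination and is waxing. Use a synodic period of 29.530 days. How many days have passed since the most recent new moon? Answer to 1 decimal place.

11.4 days

Invert f = (1 − cos θ)/2 to get cos θ = 1 − 2(0.88) = -0.760, hence θ₀ = arccos -0.760 = 139.5°.
Waxing ⇒ before full, so θ = 139.5°.
That fraction of the synodic month is 139.5/360 × 29.530 d ≈ 11.44 d.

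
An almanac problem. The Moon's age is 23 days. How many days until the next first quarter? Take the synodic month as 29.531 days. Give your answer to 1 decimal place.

13.9 days

First quarter occurs at elongation 90°, i.e. at age 29.531 × 90/360 = 7.383 d.
Already past this cycle's first quarter; the next is at 7.383 + 29.531 = 36.914 d, so 36.914 − 23 = 13.914 days.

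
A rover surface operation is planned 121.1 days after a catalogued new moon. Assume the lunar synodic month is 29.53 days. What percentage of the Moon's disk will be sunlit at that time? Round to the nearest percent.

121.1 d spans 4 complete synodic months (4 × 29.53 = 118.12 d) plus 2.98 d.
Phase angle: θ = 360°·(2.98 d)/(29.53 d) = 36.3°.
Illuminated fraction = (1 − cos 36.3°)/2 = (1 − 0.806)/2 ≈ 0.097, so 10%.

10%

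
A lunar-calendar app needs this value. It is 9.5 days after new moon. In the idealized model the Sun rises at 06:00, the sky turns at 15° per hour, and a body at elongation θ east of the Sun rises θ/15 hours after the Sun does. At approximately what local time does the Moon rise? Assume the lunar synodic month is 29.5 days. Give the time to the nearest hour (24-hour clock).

The Moon has covered 9.5/29.5 of its cycle, so θ ≈ 360° × 9.5/29.5 = 115.9°.
The Moon trails the Sun by θ/15 = 115.9/15 ≈ 7.73 hours.
06:00 + 7.73 h ≈ 13:44 → 14:00 to the nearest hour.

14:00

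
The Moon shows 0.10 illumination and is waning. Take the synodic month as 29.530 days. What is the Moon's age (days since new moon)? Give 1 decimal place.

cos θ = 1 − 2f = 0.800, giving a principal value of 36.9°.
Waning ⇒ past full, so θ = 360° − 36.9° = 323.1°.
At 360°/29.530 d per day, 323.1° corresponds to 26.51 days.

26.5 days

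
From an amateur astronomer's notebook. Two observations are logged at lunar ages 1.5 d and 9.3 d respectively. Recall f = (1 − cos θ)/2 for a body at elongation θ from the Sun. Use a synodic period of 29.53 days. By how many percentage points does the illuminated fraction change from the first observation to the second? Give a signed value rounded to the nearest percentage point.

+67 percentage points

First observation: θ = 360°·1.5/29.53 = 18.3°, so f = 0.025.
Second observation: θ = 113.4°, f = 0.698.
Δf = 0.698 − 0.025 = +0.673, i.e. +67 pp.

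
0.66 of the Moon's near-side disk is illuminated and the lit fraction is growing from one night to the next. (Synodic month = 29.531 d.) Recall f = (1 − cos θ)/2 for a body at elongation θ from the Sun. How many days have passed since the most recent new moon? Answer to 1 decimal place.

cos θ = 1 − 2f = -0.320, giving a principal value of 108.7°.
The Moon is waxing (0°–180°), so θ = 108.7° directly.
At 360°/29.531 d per day, 108.7° corresponds to 8.91 days.

8.9 days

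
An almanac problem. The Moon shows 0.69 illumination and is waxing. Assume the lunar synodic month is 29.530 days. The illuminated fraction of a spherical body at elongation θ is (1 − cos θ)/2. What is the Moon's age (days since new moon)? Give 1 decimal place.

Invert f = (1 − cos θ)/2 to get cos θ = 1 − 2(0.69) = -0.380, hence θ₀ = arccos -0.380 = 112.3°.
Before full moon the principal value applies: θ = 112.3°.
Age = 29.530 × 112.3°/360° ≈ 9.21 days.

9.2 days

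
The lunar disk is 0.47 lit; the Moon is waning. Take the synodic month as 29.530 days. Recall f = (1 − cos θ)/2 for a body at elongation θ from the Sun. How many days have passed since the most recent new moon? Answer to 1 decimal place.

22.4 days

From f = (1 − cos θ)/2: cos θ = 1 − 2×0.47 = 0.060; arccos → 86.6°.
Since the Moon is past full (waning), take the reflex angle: θ = 360° − 86.6° = 273.4°.
That fraction of the synodic month is 273.4/360 × 29.530 d ≈ 22.43 d.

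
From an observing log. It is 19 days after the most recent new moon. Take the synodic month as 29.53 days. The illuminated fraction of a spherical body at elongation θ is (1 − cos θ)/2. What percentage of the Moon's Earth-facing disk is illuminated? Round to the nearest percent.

Elongation θ = 360° × 19/29.53 ≈ 231.6°.
Illuminated fraction = (1 − cos 231.6°)/2 = (1 − (-0.621))/2 ≈ 0.810, so 81%.

81%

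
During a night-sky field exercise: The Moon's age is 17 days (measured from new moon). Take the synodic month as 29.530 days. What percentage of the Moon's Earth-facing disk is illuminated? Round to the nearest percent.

94%

The Moon has covered 17/29.530 of its cycle, so θ ≈ 360° × 17/29.530 = 207.2°.
Illuminated fraction = (1 − cos 207.2°)/2 = (1 − (-0.889))/2 ≈ 0.945, so 94%.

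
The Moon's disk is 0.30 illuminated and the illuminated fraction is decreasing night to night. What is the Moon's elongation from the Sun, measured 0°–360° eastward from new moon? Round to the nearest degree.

cos θ = 1 − 2f = 0.400, giving a principal value of 66.4°.
Waning ⇒ past full, so θ = 360° − 66.4° = 293.6°.

294°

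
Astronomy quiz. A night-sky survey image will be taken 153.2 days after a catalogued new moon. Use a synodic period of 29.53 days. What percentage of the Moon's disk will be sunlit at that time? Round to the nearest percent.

31%

153.2/29.53 = 5.188 lunations, so 5 complete cycles and 5.55 d into the next.
Phase angle: θ = 360°·(5.55 d)/(29.53 d) = 67.7°.
With cos θ = 0.380, the lit fraction is (1 − 0.380)/2 ≈ 0.310, so 31%.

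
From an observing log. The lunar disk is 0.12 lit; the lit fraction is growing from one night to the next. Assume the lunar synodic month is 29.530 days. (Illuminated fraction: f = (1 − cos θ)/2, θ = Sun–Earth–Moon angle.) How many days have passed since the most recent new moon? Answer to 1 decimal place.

cos θ = 1 − 2f = 0.760, giving a principal value of 40.5°.
Before full moon the principal value applies: θ = 40.5°.
Age = 29.530 × 40.5°/360° ≈ 3.33 days.

3.3 days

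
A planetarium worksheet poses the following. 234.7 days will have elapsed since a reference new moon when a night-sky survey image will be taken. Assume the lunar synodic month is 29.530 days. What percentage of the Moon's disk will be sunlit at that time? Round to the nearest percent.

234.7/29.530 = 7.948 lunations, so 7 complete cycles and 27.99 d into the next.
Elongation θ = 360° × 27.99/29.530 ≈ 341.2°.
With cos θ = 0.947, the lit fraction is (1 − 0.947)/2 ≈ 0.027, so 3%.

3%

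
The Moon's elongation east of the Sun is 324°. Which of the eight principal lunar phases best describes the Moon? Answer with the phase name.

The waning crescent sector spans roughly 292°–338°; 324° falls inside it.

waning crescent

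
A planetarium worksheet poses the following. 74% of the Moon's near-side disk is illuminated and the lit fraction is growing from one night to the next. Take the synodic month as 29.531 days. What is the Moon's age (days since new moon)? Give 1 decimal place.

cos θ = 1 − 2f = -0.480, giving a principal value of 118.7°.
Before full moon the principal value applies: θ = 118.7°.
Age = 29.531 × 118.7°/360° ≈ 9.74 days.

9.7 days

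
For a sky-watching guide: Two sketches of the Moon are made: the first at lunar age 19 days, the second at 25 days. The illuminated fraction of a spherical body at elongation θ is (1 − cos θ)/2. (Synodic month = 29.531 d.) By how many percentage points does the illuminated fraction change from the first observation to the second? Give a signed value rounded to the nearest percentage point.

-60 percentage points

θ₁ = 360° × 19/29.531 = 231.6°, f₁ = (1 − cos θ₁)/2 = 0.810.
θ₂ = 360° × 25/29.531 = 304.8°, f₂ = (1 − cos θ₂)/2 = 0.215.
Change = f₂ − f₁ = -0.596 → -60 percentage points.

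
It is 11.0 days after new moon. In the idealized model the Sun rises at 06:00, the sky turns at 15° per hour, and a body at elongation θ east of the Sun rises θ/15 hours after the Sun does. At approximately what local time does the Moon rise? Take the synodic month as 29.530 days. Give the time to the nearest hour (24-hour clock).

The Moon has covered 11.0/29.530 of its cycle, so θ ≈ 360° × 11.0/29.530 = 134.1°.
At 15° of sky rotation per hour, 134.1° corresponds to a 8.94 h lag.
06:00 + 8.94 h ≈ 14:56 → 15:00 to the nearest hour.

15:00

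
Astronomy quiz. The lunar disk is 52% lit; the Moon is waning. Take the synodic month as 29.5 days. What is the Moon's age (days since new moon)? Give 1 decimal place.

21.9 days

From f = (1 − cos θ)/2: cos θ = 1 − 2×0.52 = -0.040; arccos → 92.3°.
Since the Moon is past full (waning), take the reflex angle: θ = 360° − 92.3° = 267.7°.
Age = 29.5 × 267.7°/360° ≈ 21.94 days.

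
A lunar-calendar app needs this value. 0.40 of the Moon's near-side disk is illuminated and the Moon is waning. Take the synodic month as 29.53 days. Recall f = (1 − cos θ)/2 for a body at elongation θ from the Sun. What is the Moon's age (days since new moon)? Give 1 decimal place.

From f = (1 − cos θ)/2: cos θ = 1 − 2×0.40 = 0.200; arccos → 78.5°.
Waning ⇒ past full, so θ = 360° − 78.5° = 281.5°.
That fraction of the synodic month is 281.5/360 × 29.53 d ≈ 23.09 d.

23.1 days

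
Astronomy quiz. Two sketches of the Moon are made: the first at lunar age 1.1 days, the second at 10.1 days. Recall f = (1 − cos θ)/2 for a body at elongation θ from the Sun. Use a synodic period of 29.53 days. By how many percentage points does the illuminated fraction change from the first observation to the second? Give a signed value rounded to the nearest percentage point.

First observation: θ = 360°·1.1/29.53 = 13.4°, so f = 0.014.
Second observation: θ = 123.1°, f = 0.773.
Δf = 0.773 − 0.014 = +0.760, i.e. +76 pp.

+76 percentage points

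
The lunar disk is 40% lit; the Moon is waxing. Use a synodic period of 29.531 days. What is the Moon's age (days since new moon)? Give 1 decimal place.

6.4 days

Invert f = (1 − cos θ)/2 to get cos θ = 1 − 2(0.40) = 0.200, hence θ₀ = arccos 0.200 = 78.5°.
The Moon is waxing (0°–180°), so θ = 78.5° directly.
Age = 29.531 × 78.5°/360° ≈ 6.44 days.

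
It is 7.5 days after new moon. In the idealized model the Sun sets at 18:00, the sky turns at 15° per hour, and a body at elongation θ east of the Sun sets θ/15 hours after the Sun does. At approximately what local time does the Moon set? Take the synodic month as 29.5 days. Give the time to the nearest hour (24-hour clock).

Elongation θ = 360° × 7.5/29.5 ≈ 91.5°.
At 15° of sky rotation per hour, 91.5° corresponds to a 6.10 h lag.
18:00 + 6.10 h ≈ 00:06 → 00:00 to the nearest hour.

00:00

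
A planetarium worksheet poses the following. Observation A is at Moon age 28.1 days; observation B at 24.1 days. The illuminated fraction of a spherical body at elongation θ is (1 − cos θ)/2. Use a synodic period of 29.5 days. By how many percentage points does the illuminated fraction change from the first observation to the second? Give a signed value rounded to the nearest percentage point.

+27 pp

First observation: θ = 360°·28.1/29.5 = 342.9°, so f = 0.022.
Second observation: θ = 294.1°, f = 0.296.
Δf = 0.296 − 0.022 = +0.274, i.e. +27 pp.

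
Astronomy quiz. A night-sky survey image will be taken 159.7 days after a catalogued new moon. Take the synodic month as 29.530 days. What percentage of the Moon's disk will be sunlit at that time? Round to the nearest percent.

92%

159.7 d spans 5 complete synodic months (5 × 29.530 = 147.65 d) plus 12.05 d.
Elongation θ = 360° × 12.05/29.530 ≈ 146.9°.
Illuminated fraction = (1 − cos 146.9°)/2 = (1 − (-0.838))/2 ≈ 0.919, so 92%.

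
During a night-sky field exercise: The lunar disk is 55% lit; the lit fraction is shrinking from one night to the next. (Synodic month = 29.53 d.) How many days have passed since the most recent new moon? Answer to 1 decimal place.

21.7 days

From f = (1 − cos θ)/2: cos θ = 1 − 2×0.55 = -0.100; arccos → 95.7°.
A waning Moon lies in 180°–360°, so θ = 360° − 95.7° = 264.3°.
That fraction of the synodic month is 264.3/360 × 29.53 d ≈ 21.68 d.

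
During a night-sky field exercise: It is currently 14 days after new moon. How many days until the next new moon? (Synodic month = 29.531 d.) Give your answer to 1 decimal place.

15.5 days

The next new moon completes the synodic month: 29.531 − 14 = 15.531 days.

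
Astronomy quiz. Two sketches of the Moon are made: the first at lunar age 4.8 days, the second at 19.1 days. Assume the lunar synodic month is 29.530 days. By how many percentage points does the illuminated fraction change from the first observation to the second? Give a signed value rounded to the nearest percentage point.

θ₁ = 360° × 4.8/29.530 = 58.5°, f₁ = (1 − cos θ₁)/2 = 0.239.
θ₂ = 360° × 19.1/29.530 = 232.8°, f₂ = (1 − cos θ₂)/2 = 0.802.
Change = f₂ − f₁ = +0.563 → +56 percentage points.

+56 pp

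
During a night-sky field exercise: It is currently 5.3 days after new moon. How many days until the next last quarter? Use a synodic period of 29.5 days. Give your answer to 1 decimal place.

Last quarter is 0.75 of the way through the cycle: age 0.75 × 29.5 = 22.125 d.
That is 22.125 − 5.3 = 16.825 days ahead.

16.8 days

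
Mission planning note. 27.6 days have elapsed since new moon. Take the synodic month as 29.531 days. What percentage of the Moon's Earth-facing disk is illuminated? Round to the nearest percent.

Elongation θ = 360° × 27.6/29.531 ≈ 336.5°.
With cos θ = 0.917, the lit fraction is (1 − 0.917)/2 ≈ 0.042, so 4%.

4%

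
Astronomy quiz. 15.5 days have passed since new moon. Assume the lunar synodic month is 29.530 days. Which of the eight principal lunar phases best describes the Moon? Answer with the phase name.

At 15.5/29.530 of the cycle, θ ≈ 189° — the full moon range.

full moon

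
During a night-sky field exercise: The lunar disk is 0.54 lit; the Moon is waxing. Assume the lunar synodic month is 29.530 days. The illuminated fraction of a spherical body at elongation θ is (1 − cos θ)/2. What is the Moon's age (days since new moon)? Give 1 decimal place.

cos θ = 1 − 2f = -0.080, giving a principal value of 94.6°.
The Moon is waxing (0°–180°), so θ = 94.6° directly.
Age = 29.530 × 94.6°/360° ≈ 7.76 days.

7.8 days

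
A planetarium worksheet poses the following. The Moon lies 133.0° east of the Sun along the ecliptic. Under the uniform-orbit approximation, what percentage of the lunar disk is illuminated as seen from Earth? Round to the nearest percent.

84%

f = (1 − cos 133.0°)/2 = (1 − (-0.682))/2 ≈ 0.841, i.e. 84%.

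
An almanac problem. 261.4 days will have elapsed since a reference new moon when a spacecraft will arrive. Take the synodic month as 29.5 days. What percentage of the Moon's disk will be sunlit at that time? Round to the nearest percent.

Reduce mod P: 261.4 − 8×29.5 = 25.40 d into the current lunation.
The Moon has covered 25.40/29.5 of its cycle, so θ ≈ 360° × 25.40/29.5 = 310.0°.
Illuminated fraction = (1 − cos 310.0°)/2 = (1 − 0.642)/2 ≈ 0.179, so 18%.

18%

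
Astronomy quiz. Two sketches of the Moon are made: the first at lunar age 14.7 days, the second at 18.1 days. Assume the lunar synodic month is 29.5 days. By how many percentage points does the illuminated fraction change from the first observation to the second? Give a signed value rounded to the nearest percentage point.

θ₁ = 360° × 14.7/29.5 = 179.4°, f₁ = (1 − cos θ₁)/2 = 1.000.
θ₂ = 360° × 18.1/29.5 = 220.9°, f₂ = (1 − cos θ₂)/2 = 0.878.
Change = f₂ − f₁ = -0.122 → -12 percentage points.

-12 pp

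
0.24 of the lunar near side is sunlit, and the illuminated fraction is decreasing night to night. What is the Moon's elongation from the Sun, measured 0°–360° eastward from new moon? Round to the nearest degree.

From f = (1 − cos θ)/2: cos θ = 1 − 2×0.24 = 0.520; arccos → 58.7°.
A waning Moon lies in 180°–360°, so θ = 360° − 58.7° = 301.3°.

301°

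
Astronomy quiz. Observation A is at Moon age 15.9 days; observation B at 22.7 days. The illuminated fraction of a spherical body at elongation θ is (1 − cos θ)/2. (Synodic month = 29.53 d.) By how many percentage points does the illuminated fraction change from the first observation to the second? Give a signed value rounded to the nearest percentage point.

-54 pp

First observation: θ = 360°·15.9/29.53 = 193.8°, so f = 0.985.
Second observation: θ = 276.7°, f = 0.441.
Δf = 0.441 − 0.985 = -0.544, i.e. -54 pp.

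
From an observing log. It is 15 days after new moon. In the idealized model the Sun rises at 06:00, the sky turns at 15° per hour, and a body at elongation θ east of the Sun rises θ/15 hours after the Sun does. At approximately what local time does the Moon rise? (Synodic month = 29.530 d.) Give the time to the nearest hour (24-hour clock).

Phase angle: θ = 360°·(15 d)/(29.530 d) = 182.9°.
At 15° of sky rotation per hour, 182.9° corresponds to a 12.19 h lag.
06:00 + 12.19 h ≈ 18:11 → 18:00 to the nearest hour.

18:00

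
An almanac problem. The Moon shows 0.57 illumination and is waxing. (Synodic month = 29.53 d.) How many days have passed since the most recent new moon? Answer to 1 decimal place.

cos θ = 1 − 2f = -0.140, giving a principal value of 98.0°.
The Moon is waxing (0°–180°), so θ = 98.0° directly.
Age = 29.53 × 98.0°/360° ≈ 8.04 days.

8.0 days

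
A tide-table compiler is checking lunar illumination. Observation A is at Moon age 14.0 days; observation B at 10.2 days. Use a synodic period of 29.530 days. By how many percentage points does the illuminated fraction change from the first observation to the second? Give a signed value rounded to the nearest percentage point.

-21 percentage points

θ₁ = 360° × 14.0/29.530 = 170.7°, f₁ = (1 − cos θ₁)/2 = 0.993.
θ₂ = 360° × 10.2/29.530 = 124.3°, f₂ = (1 − cos θ₂)/2 = 0.782.
Change = f₂ − f₁ = -0.211 → -21 percentage points.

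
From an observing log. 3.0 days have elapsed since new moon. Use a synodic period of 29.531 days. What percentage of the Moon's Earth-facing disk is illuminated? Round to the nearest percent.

10%

Phase angle: θ = 360°·(3.0 d)/(29.531 d) = 36.6°.
cos 36.6° = 0.803, so f = (1 − 0.803)/2 = 0.098, so 10%.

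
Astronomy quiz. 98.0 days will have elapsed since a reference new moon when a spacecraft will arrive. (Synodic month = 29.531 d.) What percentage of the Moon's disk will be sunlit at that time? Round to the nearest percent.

Reduce mod P: 98.0 − 3×29.531 = 9.41 d into the current lunation.
Phase angle: θ = 360°·(9.41 d)/(29.531 d) = 114.7°.
With cos θ = (-0.417), the lit fraction is (1 − (-0.417))/2 ≈ 0.709, so 71%.

71%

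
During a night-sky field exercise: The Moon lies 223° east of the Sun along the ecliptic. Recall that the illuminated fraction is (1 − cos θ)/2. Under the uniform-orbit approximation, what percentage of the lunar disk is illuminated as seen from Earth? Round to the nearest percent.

87%

cos 223° = (-0.731), so f = (1 − (-0.731))/2 = 0.866, i.e. 87%.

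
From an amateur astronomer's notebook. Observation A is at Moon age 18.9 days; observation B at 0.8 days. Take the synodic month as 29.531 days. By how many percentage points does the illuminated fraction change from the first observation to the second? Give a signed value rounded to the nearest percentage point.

-81 percentage points

θ₁ = 360° × 18.9/29.531 = 230.4°, f₁ = (1 − cos θ₁)/2 = 0.819.
θ₂ = 360° × 0.8/29.531 = 9.8°, f₂ = (1 − cos θ₂)/2 = 0.007.
Change = f₂ − f₁ = -0.811 → -81 percentage points.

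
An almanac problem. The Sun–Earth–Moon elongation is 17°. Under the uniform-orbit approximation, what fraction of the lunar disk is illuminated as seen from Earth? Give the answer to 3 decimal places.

0.022

f = (1 − cos 17°)/2 = (1 − 0.956)/2 ≈ 0.022.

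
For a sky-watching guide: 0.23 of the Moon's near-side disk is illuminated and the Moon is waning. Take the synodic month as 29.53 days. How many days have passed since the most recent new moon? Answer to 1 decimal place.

From f = (1 − cos θ)/2: cos θ = 1 − 2×0.23 = 0.540; arccos → 57.3°.
Waning ⇒ past full, so θ = 360° − 57.3° = 302.7°.
That fraction of the synodic month is 302.7/360 × 29.53 d ≈ 24.83 d.

24.8 days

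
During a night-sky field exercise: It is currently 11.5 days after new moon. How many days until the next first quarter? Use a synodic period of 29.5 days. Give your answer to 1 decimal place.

First quarter is 0.25 of the way through the cycle: age 0.25 × 29.5 = 7.375 d.
Already past this cycle's first quarter; the next is at 7.375 + 29.5 = 36.875 d, so 36.875 − 11.5 = 25.375 days.

25.4 days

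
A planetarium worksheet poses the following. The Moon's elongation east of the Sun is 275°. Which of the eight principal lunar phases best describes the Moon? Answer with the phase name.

last quarter

The last quarter sector spans roughly 248°–292°; 275° falls inside it.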